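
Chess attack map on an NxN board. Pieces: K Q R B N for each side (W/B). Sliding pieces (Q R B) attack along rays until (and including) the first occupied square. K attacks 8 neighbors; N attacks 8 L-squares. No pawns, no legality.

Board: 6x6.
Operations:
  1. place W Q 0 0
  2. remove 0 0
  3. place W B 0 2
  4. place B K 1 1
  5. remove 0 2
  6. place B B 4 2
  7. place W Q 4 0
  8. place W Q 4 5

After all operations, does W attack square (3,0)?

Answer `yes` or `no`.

Answer: yes

Derivation:
Op 1: place WQ@(0,0)
Op 2: remove (0,0)
Op 3: place WB@(0,2)
Op 4: place BK@(1,1)
Op 5: remove (0,2)
Op 6: place BB@(4,2)
Op 7: place WQ@(4,0)
Op 8: place WQ@(4,5)
Per-piece attacks for W:
  WQ@(4,0): attacks (4,1) (4,2) (5,0) (3,0) (2,0) (1,0) (0,0) (5,1) (3,1) (2,2) (1,3) (0,4) [ray(0,1) blocked at (4,2)]
  WQ@(4,5): attacks (4,4) (4,3) (4,2) (5,5) (3,5) (2,5) (1,5) (0,5) (5,4) (3,4) (2,3) (1,2) (0,1) [ray(0,-1) blocked at (4,2)]
W attacks (3,0): yes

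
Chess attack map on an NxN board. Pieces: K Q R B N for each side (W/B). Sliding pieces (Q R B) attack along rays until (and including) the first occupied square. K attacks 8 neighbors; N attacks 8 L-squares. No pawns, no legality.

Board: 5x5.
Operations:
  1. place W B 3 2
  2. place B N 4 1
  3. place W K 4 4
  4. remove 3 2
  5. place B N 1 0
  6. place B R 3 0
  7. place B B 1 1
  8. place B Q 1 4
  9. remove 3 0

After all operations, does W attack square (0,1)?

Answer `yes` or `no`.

Op 1: place WB@(3,2)
Op 2: place BN@(4,1)
Op 3: place WK@(4,4)
Op 4: remove (3,2)
Op 5: place BN@(1,0)
Op 6: place BR@(3,0)
Op 7: place BB@(1,1)
Op 8: place BQ@(1,4)
Op 9: remove (3,0)
Per-piece attacks for W:
  WK@(4,4): attacks (4,3) (3,4) (3,3)
W attacks (0,1): no

Answer: no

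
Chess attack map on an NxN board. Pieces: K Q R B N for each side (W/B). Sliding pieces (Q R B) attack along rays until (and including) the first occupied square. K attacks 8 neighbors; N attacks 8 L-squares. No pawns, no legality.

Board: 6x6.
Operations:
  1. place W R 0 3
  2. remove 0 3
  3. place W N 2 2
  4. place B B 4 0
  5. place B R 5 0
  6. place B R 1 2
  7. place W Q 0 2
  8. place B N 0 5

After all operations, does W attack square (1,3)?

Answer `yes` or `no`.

Op 1: place WR@(0,3)
Op 2: remove (0,3)
Op 3: place WN@(2,2)
Op 4: place BB@(4,0)
Op 5: place BR@(5,0)
Op 6: place BR@(1,2)
Op 7: place WQ@(0,2)
Op 8: place BN@(0,5)
Per-piece attacks for W:
  WQ@(0,2): attacks (0,3) (0,4) (0,5) (0,1) (0,0) (1,2) (1,3) (2,4) (3,5) (1,1) (2,0) [ray(0,1) blocked at (0,5); ray(1,0) blocked at (1,2)]
  WN@(2,2): attacks (3,4) (4,3) (1,4) (0,3) (3,0) (4,1) (1,0) (0,1)
W attacks (1,3): yes

Answer: yes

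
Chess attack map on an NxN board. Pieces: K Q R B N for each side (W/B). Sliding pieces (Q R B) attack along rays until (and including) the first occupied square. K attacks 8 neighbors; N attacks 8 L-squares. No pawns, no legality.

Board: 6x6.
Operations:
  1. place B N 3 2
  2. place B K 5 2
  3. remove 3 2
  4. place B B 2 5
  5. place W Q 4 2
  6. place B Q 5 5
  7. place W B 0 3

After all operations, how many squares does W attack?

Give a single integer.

Answer: 21

Derivation:
Op 1: place BN@(3,2)
Op 2: place BK@(5,2)
Op 3: remove (3,2)
Op 4: place BB@(2,5)
Op 5: place WQ@(4,2)
Op 6: place BQ@(5,5)
Op 7: place WB@(0,3)
Per-piece attacks for W:
  WB@(0,3): attacks (1,4) (2,5) (1,2) (2,1) (3,0) [ray(1,1) blocked at (2,5)]
  WQ@(4,2): attacks (4,3) (4,4) (4,5) (4,1) (4,0) (5,2) (3,2) (2,2) (1,2) (0,2) (5,3) (5,1) (3,3) (2,4) (1,5) (3,1) (2,0) [ray(1,0) blocked at (5,2)]
Union (21 distinct): (0,2) (1,2) (1,4) (1,5) (2,0) (2,1) (2,2) (2,4) (2,5) (3,0) (3,1) (3,2) (3,3) (4,0) (4,1) (4,3) (4,4) (4,5) (5,1) (5,2) (5,3)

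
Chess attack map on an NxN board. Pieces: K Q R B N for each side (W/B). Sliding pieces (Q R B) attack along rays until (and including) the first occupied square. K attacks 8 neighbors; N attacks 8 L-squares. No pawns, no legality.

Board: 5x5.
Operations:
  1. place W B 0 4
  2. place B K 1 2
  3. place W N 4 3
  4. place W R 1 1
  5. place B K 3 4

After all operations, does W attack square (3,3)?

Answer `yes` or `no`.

Op 1: place WB@(0,4)
Op 2: place BK@(1,2)
Op 3: place WN@(4,3)
Op 4: place WR@(1,1)
Op 5: place BK@(3,4)
Per-piece attacks for W:
  WB@(0,4): attacks (1,3) (2,2) (3,1) (4,0)
  WR@(1,1): attacks (1,2) (1,0) (2,1) (3,1) (4,1) (0,1) [ray(0,1) blocked at (1,2)]
  WN@(4,3): attacks (2,4) (3,1) (2,2)
W attacks (3,3): no

Answer: no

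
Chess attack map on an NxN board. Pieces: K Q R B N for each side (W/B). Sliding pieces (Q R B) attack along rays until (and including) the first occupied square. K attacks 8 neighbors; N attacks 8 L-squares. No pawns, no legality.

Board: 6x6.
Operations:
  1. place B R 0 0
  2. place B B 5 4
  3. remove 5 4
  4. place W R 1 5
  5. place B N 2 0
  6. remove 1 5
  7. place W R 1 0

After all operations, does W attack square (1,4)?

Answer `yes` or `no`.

Op 1: place BR@(0,0)
Op 2: place BB@(5,4)
Op 3: remove (5,4)
Op 4: place WR@(1,5)
Op 5: place BN@(2,0)
Op 6: remove (1,5)
Op 7: place WR@(1,0)
Per-piece attacks for W:
  WR@(1,0): attacks (1,1) (1,2) (1,3) (1,4) (1,5) (2,0) (0,0) [ray(1,0) blocked at (2,0); ray(-1,0) blocked at (0,0)]
W attacks (1,4): yes

Answer: yes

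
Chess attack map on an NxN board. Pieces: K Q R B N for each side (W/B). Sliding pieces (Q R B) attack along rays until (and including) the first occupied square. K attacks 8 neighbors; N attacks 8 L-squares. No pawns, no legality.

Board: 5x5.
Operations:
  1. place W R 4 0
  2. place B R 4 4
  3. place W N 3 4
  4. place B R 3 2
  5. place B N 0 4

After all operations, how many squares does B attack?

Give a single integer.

Answer: 12

Derivation:
Op 1: place WR@(4,0)
Op 2: place BR@(4,4)
Op 3: place WN@(3,4)
Op 4: place BR@(3,2)
Op 5: place BN@(0,4)
Per-piece attacks for B:
  BN@(0,4): attacks (1,2) (2,3)
  BR@(3,2): attacks (3,3) (3,4) (3,1) (3,0) (4,2) (2,2) (1,2) (0,2) [ray(0,1) blocked at (3,4)]
  BR@(4,4): attacks (4,3) (4,2) (4,1) (4,0) (3,4) [ray(0,-1) blocked at (4,0); ray(-1,0) blocked at (3,4)]
Union (12 distinct): (0,2) (1,2) (2,2) (2,3) (3,0) (3,1) (3,3) (3,4) (4,0) (4,1) (4,2) (4,3)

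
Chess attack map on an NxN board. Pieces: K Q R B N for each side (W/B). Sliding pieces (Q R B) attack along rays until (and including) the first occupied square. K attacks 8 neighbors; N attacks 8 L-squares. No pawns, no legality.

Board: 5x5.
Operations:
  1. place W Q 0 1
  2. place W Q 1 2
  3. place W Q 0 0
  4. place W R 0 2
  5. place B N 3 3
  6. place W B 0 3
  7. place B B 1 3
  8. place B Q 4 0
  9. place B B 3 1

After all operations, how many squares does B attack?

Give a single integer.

Op 1: place WQ@(0,1)
Op 2: place WQ@(1,2)
Op 3: place WQ@(0,0)
Op 4: place WR@(0,2)
Op 5: place BN@(3,3)
Op 6: place WB@(0,3)
Op 7: place BB@(1,3)
Op 8: place BQ@(4,0)
Op 9: place BB@(3,1)
Per-piece attacks for B:
  BB@(1,3): attacks (2,4) (2,2) (3,1) (0,4) (0,2) [ray(1,-1) blocked at (3,1); ray(-1,-1) blocked at (0,2)]
  BB@(3,1): attacks (4,2) (4,0) (2,2) (1,3) (2,0) [ray(1,-1) blocked at (4,0); ray(-1,1) blocked at (1,3)]
  BN@(3,3): attacks (1,4) (4,1) (2,1) (1,2)
  BQ@(4,0): attacks (4,1) (4,2) (4,3) (4,4) (3,0) (2,0) (1,0) (0,0) (3,1) [ray(-1,0) blocked at (0,0); ray(-1,1) blocked at (3,1)]
Union (18 distinct): (0,0) (0,2) (0,4) (1,0) (1,2) (1,3) (1,4) (2,0) (2,1) (2,2) (2,4) (3,0) (3,1) (4,0) (4,1) (4,2) (4,3) (4,4)

Answer: 18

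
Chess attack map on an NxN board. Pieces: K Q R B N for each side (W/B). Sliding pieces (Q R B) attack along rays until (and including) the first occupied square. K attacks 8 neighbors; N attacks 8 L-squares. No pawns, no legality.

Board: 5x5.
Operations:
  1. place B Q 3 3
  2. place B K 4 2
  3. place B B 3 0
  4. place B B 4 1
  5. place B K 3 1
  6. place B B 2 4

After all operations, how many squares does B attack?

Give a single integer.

Answer: 22

Derivation:
Op 1: place BQ@(3,3)
Op 2: place BK@(4,2)
Op 3: place BB@(3,0)
Op 4: place BB@(4,1)
Op 5: place BK@(3,1)
Op 6: place BB@(2,4)
Per-piece attacks for B:
  BB@(2,4): attacks (3,3) (1,3) (0,2) [ray(1,-1) blocked at (3,3)]
  BB@(3,0): attacks (4,1) (2,1) (1,2) (0,3) [ray(1,1) blocked at (4,1)]
  BK@(3,1): attacks (3,2) (3,0) (4,1) (2,1) (4,2) (4,0) (2,2) (2,0)
  BQ@(3,3): attacks (3,4) (3,2) (3,1) (4,3) (2,3) (1,3) (0,3) (4,4) (4,2) (2,4) (2,2) (1,1) (0,0) [ray(0,-1) blocked at (3,1); ray(1,-1) blocked at (4,2); ray(-1,1) blocked at (2,4)]
  BB@(4,1): attacks (3,2) (2,3) (1,4) (3,0) [ray(-1,-1) blocked at (3,0)]
  BK@(4,2): attacks (4,3) (4,1) (3,2) (3,3) (3,1)
Union (22 distinct): (0,0) (0,2) (0,3) (1,1) (1,2) (1,3) (1,4) (2,0) (2,1) (2,2) (2,3) (2,4) (3,0) (3,1) (3,2) (3,3) (3,4) (4,0) (4,1) (4,2) (4,3) (4,4)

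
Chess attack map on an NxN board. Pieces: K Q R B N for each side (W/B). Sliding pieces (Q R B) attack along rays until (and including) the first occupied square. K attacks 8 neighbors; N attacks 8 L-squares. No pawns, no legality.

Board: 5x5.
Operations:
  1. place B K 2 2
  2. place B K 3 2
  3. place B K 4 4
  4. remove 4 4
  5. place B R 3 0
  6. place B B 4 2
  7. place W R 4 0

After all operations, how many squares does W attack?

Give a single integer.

Op 1: place BK@(2,2)
Op 2: place BK@(3,2)
Op 3: place BK@(4,4)
Op 4: remove (4,4)
Op 5: place BR@(3,0)
Op 6: place BB@(4,2)
Op 7: place WR@(4,0)
Per-piece attacks for W:
  WR@(4,0): attacks (4,1) (4,2) (3,0) [ray(0,1) blocked at (4,2); ray(-1,0) blocked at (3,0)]
Union (3 distinct): (3,0) (4,1) (4,2)

Answer: 3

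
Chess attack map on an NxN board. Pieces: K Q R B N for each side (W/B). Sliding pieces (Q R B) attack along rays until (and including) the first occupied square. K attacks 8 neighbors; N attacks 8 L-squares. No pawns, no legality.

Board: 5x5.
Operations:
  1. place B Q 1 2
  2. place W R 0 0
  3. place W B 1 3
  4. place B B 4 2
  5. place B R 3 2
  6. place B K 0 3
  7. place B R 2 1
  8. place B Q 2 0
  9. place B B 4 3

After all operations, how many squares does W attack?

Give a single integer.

Op 1: place BQ@(1,2)
Op 2: place WR@(0,0)
Op 3: place WB@(1,3)
Op 4: place BB@(4,2)
Op 5: place BR@(3,2)
Op 6: place BK@(0,3)
Op 7: place BR@(2,1)
Op 8: place BQ@(2,0)
Op 9: place BB@(4,3)
Per-piece attacks for W:
  WR@(0,0): attacks (0,1) (0,2) (0,3) (1,0) (2,0) [ray(0,1) blocked at (0,3); ray(1,0) blocked at (2,0)]
  WB@(1,3): attacks (2,4) (2,2) (3,1) (4,0) (0,4) (0,2)
Union (10 distinct): (0,1) (0,2) (0,3) (0,4) (1,0) (2,0) (2,2) (2,4) (3,1) (4,0)

Answer: 10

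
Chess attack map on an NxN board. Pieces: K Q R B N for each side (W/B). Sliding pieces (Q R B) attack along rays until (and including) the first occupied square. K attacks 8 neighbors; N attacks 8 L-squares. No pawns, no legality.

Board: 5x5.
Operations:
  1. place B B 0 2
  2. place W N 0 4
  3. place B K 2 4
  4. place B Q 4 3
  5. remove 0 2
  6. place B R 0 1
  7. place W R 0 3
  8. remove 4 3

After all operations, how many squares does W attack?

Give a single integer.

Op 1: place BB@(0,2)
Op 2: place WN@(0,4)
Op 3: place BK@(2,4)
Op 4: place BQ@(4,3)
Op 5: remove (0,2)
Op 6: place BR@(0,1)
Op 7: place WR@(0,3)
Op 8: remove (4,3)
Per-piece attacks for W:
  WR@(0,3): attacks (0,4) (0,2) (0,1) (1,3) (2,3) (3,3) (4,3) [ray(0,1) blocked at (0,4); ray(0,-1) blocked at (0,1)]
  WN@(0,4): attacks (1,2) (2,3)
Union (8 distinct): (0,1) (0,2) (0,4) (1,2) (1,3) (2,3) (3,3) (4,3)

Answer: 8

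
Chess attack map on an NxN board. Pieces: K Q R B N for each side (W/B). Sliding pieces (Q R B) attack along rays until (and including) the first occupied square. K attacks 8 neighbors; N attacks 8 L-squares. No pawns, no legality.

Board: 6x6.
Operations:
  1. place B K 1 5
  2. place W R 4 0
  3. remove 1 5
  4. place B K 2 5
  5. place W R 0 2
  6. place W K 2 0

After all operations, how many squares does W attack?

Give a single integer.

Op 1: place BK@(1,5)
Op 2: place WR@(4,0)
Op 3: remove (1,5)
Op 4: place BK@(2,5)
Op 5: place WR@(0,2)
Op 6: place WK@(2,0)
Per-piece attacks for W:
  WR@(0,2): attacks (0,3) (0,4) (0,5) (0,1) (0,0) (1,2) (2,2) (3,2) (4,2) (5,2)
  WK@(2,0): attacks (2,1) (3,0) (1,0) (3,1) (1,1)
  WR@(4,0): attacks (4,1) (4,2) (4,3) (4,4) (4,5) (5,0) (3,0) (2,0) [ray(-1,0) blocked at (2,0)]
Union (21 distinct): (0,0) (0,1) (0,3) (0,4) (0,5) (1,0) (1,1) (1,2) (2,0) (2,1) (2,2) (3,0) (3,1) (3,2) (4,1) (4,2) (4,3) (4,4) (4,5) (5,0) (5,2)

Answer: 21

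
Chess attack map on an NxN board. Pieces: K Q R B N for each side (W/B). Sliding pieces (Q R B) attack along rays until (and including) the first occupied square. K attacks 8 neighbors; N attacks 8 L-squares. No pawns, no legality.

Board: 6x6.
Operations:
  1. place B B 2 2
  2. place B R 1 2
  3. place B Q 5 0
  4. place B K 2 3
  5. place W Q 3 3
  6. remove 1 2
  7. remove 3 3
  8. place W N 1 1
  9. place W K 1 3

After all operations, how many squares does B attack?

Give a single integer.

Answer: 23

Derivation:
Op 1: place BB@(2,2)
Op 2: place BR@(1,2)
Op 3: place BQ@(5,0)
Op 4: place BK@(2,3)
Op 5: place WQ@(3,3)
Op 6: remove (1,2)
Op 7: remove (3,3)
Op 8: place WN@(1,1)
Op 9: place WK@(1,3)
Per-piece attacks for B:
  BB@(2,2): attacks (3,3) (4,4) (5,5) (3,1) (4,0) (1,3) (1,1) [ray(-1,1) blocked at (1,3); ray(-1,-1) blocked at (1,1)]
  BK@(2,3): attacks (2,4) (2,2) (3,3) (1,3) (3,4) (3,2) (1,4) (1,2)
  BQ@(5,0): attacks (5,1) (5,2) (5,3) (5,4) (5,5) (4,0) (3,0) (2,0) (1,0) (0,0) (4,1) (3,2) (2,3) [ray(-1,1) blocked at (2,3)]
Union (23 distinct): (0,0) (1,0) (1,1) (1,2) (1,3) (1,4) (2,0) (2,2) (2,3) (2,4) (3,0) (3,1) (3,2) (3,3) (3,4) (4,0) (4,1) (4,4) (5,1) (5,2) (5,3) (5,4) (5,5)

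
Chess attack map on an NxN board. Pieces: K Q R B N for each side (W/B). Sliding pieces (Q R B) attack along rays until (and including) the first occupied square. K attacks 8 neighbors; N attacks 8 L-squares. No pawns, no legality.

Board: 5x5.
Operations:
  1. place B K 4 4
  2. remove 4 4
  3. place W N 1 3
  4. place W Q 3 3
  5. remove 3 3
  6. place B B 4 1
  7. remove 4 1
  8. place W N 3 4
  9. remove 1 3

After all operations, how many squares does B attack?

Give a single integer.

Op 1: place BK@(4,4)
Op 2: remove (4,4)
Op 3: place WN@(1,3)
Op 4: place WQ@(3,3)
Op 5: remove (3,3)
Op 6: place BB@(4,1)
Op 7: remove (4,1)
Op 8: place WN@(3,4)
Op 9: remove (1,3)
Per-piece attacks for B:
Union (0 distinct): (none)

Answer: 0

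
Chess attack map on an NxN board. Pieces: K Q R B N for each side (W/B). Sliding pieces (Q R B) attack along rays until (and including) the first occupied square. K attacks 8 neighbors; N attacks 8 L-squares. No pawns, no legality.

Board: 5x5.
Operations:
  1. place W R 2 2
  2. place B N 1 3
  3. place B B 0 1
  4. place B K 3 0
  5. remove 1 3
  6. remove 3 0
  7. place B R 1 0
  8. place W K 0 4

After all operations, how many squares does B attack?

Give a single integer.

Answer: 11

Derivation:
Op 1: place WR@(2,2)
Op 2: place BN@(1,3)
Op 3: place BB@(0,1)
Op 4: place BK@(3,0)
Op 5: remove (1,3)
Op 6: remove (3,0)
Op 7: place BR@(1,0)
Op 8: place WK@(0,4)
Per-piece attacks for B:
  BB@(0,1): attacks (1,2) (2,3) (3,4) (1,0) [ray(1,-1) blocked at (1,0)]
  BR@(1,0): attacks (1,1) (1,2) (1,3) (1,4) (2,0) (3,0) (4,0) (0,0)
Union (11 distinct): (0,0) (1,0) (1,1) (1,2) (1,3) (1,4) (2,0) (2,3) (3,0) (3,4) (4,0)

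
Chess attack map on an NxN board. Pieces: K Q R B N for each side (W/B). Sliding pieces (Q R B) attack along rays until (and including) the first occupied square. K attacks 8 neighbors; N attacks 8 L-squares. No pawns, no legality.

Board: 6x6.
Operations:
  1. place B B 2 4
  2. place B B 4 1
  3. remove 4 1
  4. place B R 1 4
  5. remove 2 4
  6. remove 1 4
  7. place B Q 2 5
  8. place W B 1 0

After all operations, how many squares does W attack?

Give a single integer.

Op 1: place BB@(2,4)
Op 2: place BB@(4,1)
Op 3: remove (4,1)
Op 4: place BR@(1,4)
Op 5: remove (2,4)
Op 6: remove (1,4)
Op 7: place BQ@(2,5)
Op 8: place WB@(1,0)
Per-piece attacks for W:
  WB@(1,0): attacks (2,1) (3,2) (4,3) (5,4) (0,1)
Union (5 distinct): (0,1) (2,1) (3,2) (4,3) (5,4)

Answer: 5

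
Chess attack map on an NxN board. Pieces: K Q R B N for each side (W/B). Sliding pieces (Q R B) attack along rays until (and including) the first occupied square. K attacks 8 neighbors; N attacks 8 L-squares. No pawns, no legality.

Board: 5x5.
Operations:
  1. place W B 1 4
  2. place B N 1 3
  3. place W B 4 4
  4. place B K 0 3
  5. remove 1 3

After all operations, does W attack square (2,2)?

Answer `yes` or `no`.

Op 1: place WB@(1,4)
Op 2: place BN@(1,3)
Op 3: place WB@(4,4)
Op 4: place BK@(0,3)
Op 5: remove (1,3)
Per-piece attacks for W:
  WB@(1,4): attacks (2,3) (3,2) (4,1) (0,3) [ray(-1,-1) blocked at (0,3)]
  WB@(4,4): attacks (3,3) (2,2) (1,1) (0,0)
W attacks (2,2): yes

Answer: yes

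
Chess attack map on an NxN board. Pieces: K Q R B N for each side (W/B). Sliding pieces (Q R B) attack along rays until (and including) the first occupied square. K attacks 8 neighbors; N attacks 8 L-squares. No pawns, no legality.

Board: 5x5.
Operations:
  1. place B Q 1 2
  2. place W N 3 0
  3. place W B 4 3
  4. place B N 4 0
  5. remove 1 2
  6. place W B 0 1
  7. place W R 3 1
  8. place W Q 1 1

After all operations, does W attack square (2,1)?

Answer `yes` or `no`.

Answer: yes

Derivation:
Op 1: place BQ@(1,2)
Op 2: place WN@(3,0)
Op 3: place WB@(4,3)
Op 4: place BN@(4,0)
Op 5: remove (1,2)
Op 6: place WB@(0,1)
Op 7: place WR@(3,1)
Op 8: place WQ@(1,1)
Per-piece attacks for W:
  WB@(0,1): attacks (1,2) (2,3) (3,4) (1,0)
  WQ@(1,1): attacks (1,2) (1,3) (1,4) (1,0) (2,1) (3,1) (0,1) (2,2) (3,3) (4,4) (2,0) (0,2) (0,0) [ray(1,0) blocked at (3,1); ray(-1,0) blocked at (0,1)]
  WN@(3,0): attacks (4,2) (2,2) (1,1)
  WR@(3,1): attacks (3,2) (3,3) (3,4) (3,0) (4,1) (2,1) (1,1) [ray(0,-1) blocked at (3,0); ray(-1,0) blocked at (1,1)]
  WB@(4,3): attacks (3,4) (3,2) (2,1) (1,0)
W attacks (2,1): yes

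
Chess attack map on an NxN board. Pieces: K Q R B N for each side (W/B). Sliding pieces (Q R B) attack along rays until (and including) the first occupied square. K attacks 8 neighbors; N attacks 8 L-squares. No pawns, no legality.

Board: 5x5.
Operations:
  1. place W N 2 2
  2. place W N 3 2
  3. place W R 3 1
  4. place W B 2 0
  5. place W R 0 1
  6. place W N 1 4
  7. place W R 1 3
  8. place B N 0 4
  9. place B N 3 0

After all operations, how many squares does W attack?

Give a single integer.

Answer: 24

Derivation:
Op 1: place WN@(2,2)
Op 2: place WN@(3,2)
Op 3: place WR@(3,1)
Op 4: place WB@(2,0)
Op 5: place WR@(0,1)
Op 6: place WN@(1,4)
Op 7: place WR@(1,3)
Op 8: place BN@(0,4)
Op 9: place BN@(3,0)
Per-piece attacks for W:
  WR@(0,1): attacks (0,2) (0,3) (0,4) (0,0) (1,1) (2,1) (3,1) [ray(0,1) blocked at (0,4); ray(1,0) blocked at (3,1)]
  WR@(1,3): attacks (1,4) (1,2) (1,1) (1,0) (2,3) (3,3) (4,3) (0,3) [ray(0,1) blocked at (1,4)]
  WN@(1,4): attacks (2,2) (3,3) (0,2)
  WB@(2,0): attacks (3,1) (1,1) (0,2) [ray(1,1) blocked at (3,1)]
  WN@(2,2): attacks (3,4) (4,3) (1,4) (0,3) (3,0) (4,1) (1,0) (0,1)
  WR@(3,1): attacks (3,2) (3,0) (4,1) (2,1) (1,1) (0,1) [ray(0,1) blocked at (3,2); ray(0,-1) blocked at (3,0); ray(-1,0) blocked at (0,1)]
  WN@(3,2): attacks (4,4) (2,4) (1,3) (4,0) (2,0) (1,1)
Union (24 distinct): (0,0) (0,1) (0,2) (0,3) (0,4) (1,0) (1,1) (1,2) (1,3) (1,4) (2,0) (2,1) (2,2) (2,3) (2,4) (3,0) (3,1) (3,2) (3,3) (3,4) (4,0) (4,1) (4,3) (4,4)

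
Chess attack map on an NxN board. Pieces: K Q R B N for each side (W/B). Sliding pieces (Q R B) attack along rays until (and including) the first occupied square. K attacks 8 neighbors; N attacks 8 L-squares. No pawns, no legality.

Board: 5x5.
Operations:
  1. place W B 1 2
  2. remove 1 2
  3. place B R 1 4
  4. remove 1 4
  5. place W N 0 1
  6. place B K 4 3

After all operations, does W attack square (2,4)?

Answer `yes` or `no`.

Op 1: place WB@(1,2)
Op 2: remove (1,2)
Op 3: place BR@(1,4)
Op 4: remove (1,4)
Op 5: place WN@(0,1)
Op 6: place BK@(4,3)
Per-piece attacks for W:
  WN@(0,1): attacks (1,3) (2,2) (2,0)
W attacks (2,4): no

Answer: no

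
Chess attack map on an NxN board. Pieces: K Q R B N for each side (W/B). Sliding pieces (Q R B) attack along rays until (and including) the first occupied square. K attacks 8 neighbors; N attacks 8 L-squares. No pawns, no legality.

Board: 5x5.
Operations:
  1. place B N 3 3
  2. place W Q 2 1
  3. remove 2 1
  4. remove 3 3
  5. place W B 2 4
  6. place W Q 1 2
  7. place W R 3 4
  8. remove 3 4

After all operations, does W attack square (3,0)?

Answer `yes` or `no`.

Op 1: place BN@(3,3)
Op 2: place WQ@(2,1)
Op 3: remove (2,1)
Op 4: remove (3,3)
Op 5: place WB@(2,4)
Op 6: place WQ@(1,2)
Op 7: place WR@(3,4)
Op 8: remove (3,4)
Per-piece attacks for W:
  WQ@(1,2): attacks (1,3) (1,4) (1,1) (1,0) (2,2) (3,2) (4,2) (0,2) (2,3) (3,4) (2,1) (3,0) (0,3) (0,1)
  WB@(2,4): attacks (3,3) (4,2) (1,3) (0,2)
W attacks (3,0): yes

Answer: yes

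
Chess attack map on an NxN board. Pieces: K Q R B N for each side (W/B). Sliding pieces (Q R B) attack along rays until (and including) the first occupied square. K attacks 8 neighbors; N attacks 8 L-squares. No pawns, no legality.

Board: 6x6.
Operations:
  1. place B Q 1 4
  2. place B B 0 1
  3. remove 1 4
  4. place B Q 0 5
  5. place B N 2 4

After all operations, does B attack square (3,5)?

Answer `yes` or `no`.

Answer: yes

Derivation:
Op 1: place BQ@(1,4)
Op 2: place BB@(0,1)
Op 3: remove (1,4)
Op 4: place BQ@(0,5)
Op 5: place BN@(2,4)
Per-piece attacks for B:
  BB@(0,1): attacks (1,2) (2,3) (3,4) (4,5) (1,0)
  BQ@(0,5): attacks (0,4) (0,3) (0,2) (0,1) (1,5) (2,5) (3,5) (4,5) (5,5) (1,4) (2,3) (3,2) (4,1) (5,0) [ray(0,-1) blocked at (0,1)]
  BN@(2,4): attacks (4,5) (0,5) (3,2) (4,3) (1,2) (0,3)
B attacks (3,5): yes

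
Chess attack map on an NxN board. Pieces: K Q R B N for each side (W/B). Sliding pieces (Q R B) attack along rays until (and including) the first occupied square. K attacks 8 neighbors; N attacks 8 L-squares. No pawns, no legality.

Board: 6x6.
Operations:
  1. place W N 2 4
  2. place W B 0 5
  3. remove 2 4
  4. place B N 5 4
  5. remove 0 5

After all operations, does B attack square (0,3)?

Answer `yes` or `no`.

Op 1: place WN@(2,4)
Op 2: place WB@(0,5)
Op 3: remove (2,4)
Op 4: place BN@(5,4)
Op 5: remove (0,5)
Per-piece attacks for B:
  BN@(5,4): attacks (3,5) (4,2) (3,3)
B attacks (0,3): no

Answer: no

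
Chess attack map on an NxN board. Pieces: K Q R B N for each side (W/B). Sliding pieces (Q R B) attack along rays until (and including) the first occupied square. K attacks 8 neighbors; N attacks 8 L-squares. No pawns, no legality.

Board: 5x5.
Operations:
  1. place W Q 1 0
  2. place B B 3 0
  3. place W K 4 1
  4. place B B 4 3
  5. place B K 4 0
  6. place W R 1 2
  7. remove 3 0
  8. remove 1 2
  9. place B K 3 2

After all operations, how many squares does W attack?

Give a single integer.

Answer: 13

Derivation:
Op 1: place WQ@(1,0)
Op 2: place BB@(3,0)
Op 3: place WK@(4,1)
Op 4: place BB@(4,3)
Op 5: place BK@(4,0)
Op 6: place WR@(1,2)
Op 7: remove (3,0)
Op 8: remove (1,2)
Op 9: place BK@(3,2)
Per-piece attacks for W:
  WQ@(1,0): attacks (1,1) (1,2) (1,3) (1,4) (2,0) (3,0) (4,0) (0,0) (2,1) (3,2) (0,1) [ray(1,0) blocked at (4,0); ray(1,1) blocked at (3,2)]
  WK@(4,1): attacks (4,2) (4,0) (3,1) (3,2) (3,0)
Union (13 distinct): (0,0) (0,1) (1,1) (1,2) (1,3) (1,4) (2,0) (2,1) (3,0) (3,1) (3,2) (4,0) (4,2)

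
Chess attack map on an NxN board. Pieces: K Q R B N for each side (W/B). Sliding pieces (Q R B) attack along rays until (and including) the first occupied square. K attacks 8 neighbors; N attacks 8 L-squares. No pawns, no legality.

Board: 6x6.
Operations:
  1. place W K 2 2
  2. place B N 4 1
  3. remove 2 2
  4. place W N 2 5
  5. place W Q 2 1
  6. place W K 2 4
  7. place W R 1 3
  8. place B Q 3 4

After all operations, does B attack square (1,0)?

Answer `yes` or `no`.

Answer: no

Derivation:
Op 1: place WK@(2,2)
Op 2: place BN@(4,1)
Op 3: remove (2,2)
Op 4: place WN@(2,5)
Op 5: place WQ@(2,1)
Op 6: place WK@(2,4)
Op 7: place WR@(1,3)
Op 8: place BQ@(3,4)
Per-piece attacks for B:
  BQ@(3,4): attacks (3,5) (3,3) (3,2) (3,1) (3,0) (4,4) (5,4) (2,4) (4,5) (4,3) (5,2) (2,5) (2,3) (1,2) (0,1) [ray(-1,0) blocked at (2,4); ray(-1,1) blocked at (2,5)]
  BN@(4,1): attacks (5,3) (3,3) (2,2) (2,0)
B attacks (1,0): no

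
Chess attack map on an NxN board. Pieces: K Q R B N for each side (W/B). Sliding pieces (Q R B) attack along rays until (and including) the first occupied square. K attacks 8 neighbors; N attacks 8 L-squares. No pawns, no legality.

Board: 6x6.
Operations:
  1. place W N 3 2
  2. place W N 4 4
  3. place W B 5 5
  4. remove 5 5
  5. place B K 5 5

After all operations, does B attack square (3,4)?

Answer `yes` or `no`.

Answer: no

Derivation:
Op 1: place WN@(3,2)
Op 2: place WN@(4,4)
Op 3: place WB@(5,5)
Op 4: remove (5,5)
Op 5: place BK@(5,5)
Per-piece attacks for B:
  BK@(5,5): attacks (5,4) (4,5) (4,4)
B attacks (3,4): no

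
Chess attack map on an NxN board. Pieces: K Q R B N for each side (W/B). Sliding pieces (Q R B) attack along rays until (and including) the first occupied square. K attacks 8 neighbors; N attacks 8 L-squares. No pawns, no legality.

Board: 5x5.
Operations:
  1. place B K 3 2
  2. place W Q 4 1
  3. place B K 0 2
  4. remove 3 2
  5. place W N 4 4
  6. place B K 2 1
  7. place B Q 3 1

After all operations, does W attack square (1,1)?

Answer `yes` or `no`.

Answer: no

Derivation:
Op 1: place BK@(3,2)
Op 2: place WQ@(4,1)
Op 3: place BK@(0,2)
Op 4: remove (3,2)
Op 5: place WN@(4,4)
Op 6: place BK@(2,1)
Op 7: place BQ@(3,1)
Per-piece attacks for W:
  WQ@(4,1): attacks (4,2) (4,3) (4,4) (4,0) (3,1) (3,2) (2,3) (1,4) (3,0) [ray(0,1) blocked at (4,4); ray(-1,0) blocked at (3,1)]
  WN@(4,4): attacks (3,2) (2,3)
W attacks (1,1): no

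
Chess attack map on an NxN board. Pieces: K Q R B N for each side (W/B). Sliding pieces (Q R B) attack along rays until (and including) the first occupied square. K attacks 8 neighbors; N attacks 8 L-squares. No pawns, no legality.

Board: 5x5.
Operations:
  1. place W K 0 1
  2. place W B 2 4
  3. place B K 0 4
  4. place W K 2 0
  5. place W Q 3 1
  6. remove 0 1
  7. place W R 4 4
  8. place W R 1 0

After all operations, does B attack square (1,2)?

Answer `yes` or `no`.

Op 1: place WK@(0,1)
Op 2: place WB@(2,4)
Op 3: place BK@(0,4)
Op 4: place WK@(2,0)
Op 5: place WQ@(3,1)
Op 6: remove (0,1)
Op 7: place WR@(4,4)
Op 8: place WR@(1,0)
Per-piece attacks for B:
  BK@(0,4): attacks (0,3) (1,4) (1,3)
B attacks (1,2): no

Answer: no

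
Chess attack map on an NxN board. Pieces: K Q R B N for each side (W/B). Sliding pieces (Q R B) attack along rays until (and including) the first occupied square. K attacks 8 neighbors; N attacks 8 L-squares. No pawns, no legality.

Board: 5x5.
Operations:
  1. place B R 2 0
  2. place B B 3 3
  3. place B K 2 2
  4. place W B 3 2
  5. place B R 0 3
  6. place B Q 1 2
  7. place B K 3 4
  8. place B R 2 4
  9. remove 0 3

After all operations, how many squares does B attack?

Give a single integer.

Op 1: place BR@(2,0)
Op 2: place BB@(3,3)
Op 3: place BK@(2,2)
Op 4: place WB@(3,2)
Op 5: place BR@(0,3)
Op 6: place BQ@(1,2)
Op 7: place BK@(3,4)
Op 8: place BR@(2,4)
Op 9: remove (0,3)
Per-piece attacks for B:
  BQ@(1,2): attacks (1,3) (1,4) (1,1) (1,0) (2,2) (0,2) (2,3) (3,4) (2,1) (3,0) (0,3) (0,1) [ray(1,0) blocked at (2,2); ray(1,1) blocked at (3,4)]
  BR@(2,0): attacks (2,1) (2,2) (3,0) (4,0) (1,0) (0,0) [ray(0,1) blocked at (2,2)]
  BK@(2,2): attacks (2,3) (2,1) (3,2) (1,2) (3,3) (3,1) (1,3) (1,1)
  BR@(2,4): attacks (2,3) (2,2) (3,4) (1,4) (0,4) [ray(0,-1) blocked at (2,2); ray(1,0) blocked at (3,4)]
  BB@(3,3): attacks (4,4) (4,2) (2,4) (2,2) [ray(-1,1) blocked at (2,4); ray(-1,-1) blocked at (2,2)]
  BK@(3,4): attacks (3,3) (4,4) (2,4) (4,3) (2,3)
Union (23 distinct): (0,0) (0,1) (0,2) (0,3) (0,4) (1,0) (1,1) (1,2) (1,3) (1,4) (2,1) (2,2) (2,3) (2,4) (3,0) (3,1) (3,2) (3,3) (3,4) (4,0) (4,2) (4,3) (4,4)

Answer: 23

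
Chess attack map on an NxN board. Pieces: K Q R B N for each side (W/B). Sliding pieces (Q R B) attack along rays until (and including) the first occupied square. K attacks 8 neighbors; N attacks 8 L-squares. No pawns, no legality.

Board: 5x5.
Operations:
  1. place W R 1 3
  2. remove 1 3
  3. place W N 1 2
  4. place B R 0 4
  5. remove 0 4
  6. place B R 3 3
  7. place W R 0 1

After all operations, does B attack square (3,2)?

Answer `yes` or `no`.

Op 1: place WR@(1,3)
Op 2: remove (1,3)
Op 3: place WN@(1,2)
Op 4: place BR@(0,4)
Op 5: remove (0,4)
Op 6: place BR@(3,3)
Op 7: place WR@(0,1)
Per-piece attacks for B:
  BR@(3,3): attacks (3,4) (3,2) (3,1) (3,0) (4,3) (2,3) (1,3) (0,3)
B attacks (3,2): yes

Answer: yes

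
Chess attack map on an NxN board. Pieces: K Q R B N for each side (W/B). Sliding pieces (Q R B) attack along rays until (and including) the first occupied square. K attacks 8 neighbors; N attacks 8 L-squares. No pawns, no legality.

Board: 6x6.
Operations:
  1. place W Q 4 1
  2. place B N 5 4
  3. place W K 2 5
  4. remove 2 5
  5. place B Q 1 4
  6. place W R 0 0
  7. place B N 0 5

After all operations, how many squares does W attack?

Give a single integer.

Answer: 22

Derivation:
Op 1: place WQ@(4,1)
Op 2: place BN@(5,4)
Op 3: place WK@(2,5)
Op 4: remove (2,5)
Op 5: place BQ@(1,4)
Op 6: place WR@(0,0)
Op 7: place BN@(0,5)
Per-piece attacks for W:
  WR@(0,0): attacks (0,1) (0,2) (0,3) (0,4) (0,5) (1,0) (2,0) (3,0) (4,0) (5,0) [ray(0,1) blocked at (0,5)]
  WQ@(4,1): attacks (4,2) (4,3) (4,4) (4,5) (4,0) (5,1) (3,1) (2,1) (1,1) (0,1) (5,2) (5,0) (3,2) (2,3) (1,4) (3,0) [ray(-1,1) blocked at (1,4)]
Union (22 distinct): (0,1) (0,2) (0,3) (0,4) (0,5) (1,0) (1,1) (1,4) (2,0) (2,1) (2,3) (3,0) (3,1) (3,2) (4,0) (4,2) (4,3) (4,4) (4,5) (5,0) (5,1) (5,2)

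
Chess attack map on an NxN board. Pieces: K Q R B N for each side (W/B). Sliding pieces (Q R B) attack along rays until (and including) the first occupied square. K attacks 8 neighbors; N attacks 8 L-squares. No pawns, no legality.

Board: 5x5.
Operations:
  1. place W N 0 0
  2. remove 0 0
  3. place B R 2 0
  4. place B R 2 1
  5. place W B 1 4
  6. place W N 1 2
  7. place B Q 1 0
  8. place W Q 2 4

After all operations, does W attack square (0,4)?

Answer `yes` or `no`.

Op 1: place WN@(0,0)
Op 2: remove (0,0)
Op 3: place BR@(2,0)
Op 4: place BR@(2,1)
Op 5: place WB@(1,4)
Op 6: place WN@(1,2)
Op 7: place BQ@(1,0)
Op 8: place WQ@(2,4)
Per-piece attacks for W:
  WN@(1,2): attacks (2,4) (3,3) (0,4) (2,0) (3,1) (0,0)
  WB@(1,4): attacks (2,3) (3,2) (4,1) (0,3)
  WQ@(2,4): attacks (2,3) (2,2) (2,1) (3,4) (4,4) (1,4) (3,3) (4,2) (1,3) (0,2) [ray(0,-1) blocked at (2,1); ray(-1,0) blocked at (1,4)]
W attacks (0,4): yes

Answer: yes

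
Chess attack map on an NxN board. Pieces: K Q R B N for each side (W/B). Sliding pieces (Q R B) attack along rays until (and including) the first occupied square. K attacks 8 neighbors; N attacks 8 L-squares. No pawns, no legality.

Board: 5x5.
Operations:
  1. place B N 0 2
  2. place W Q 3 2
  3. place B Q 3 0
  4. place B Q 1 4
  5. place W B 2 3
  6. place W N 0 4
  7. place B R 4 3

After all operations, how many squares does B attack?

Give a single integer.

Answer: 20

Derivation:
Op 1: place BN@(0,2)
Op 2: place WQ@(3,2)
Op 3: place BQ@(3,0)
Op 4: place BQ@(1,4)
Op 5: place WB@(2,3)
Op 6: place WN@(0,4)
Op 7: place BR@(4,3)
Per-piece attacks for B:
  BN@(0,2): attacks (1,4) (2,3) (1,0) (2,1)
  BQ@(1,4): attacks (1,3) (1,2) (1,1) (1,0) (2,4) (3,4) (4,4) (0,4) (2,3) (0,3) [ray(-1,0) blocked at (0,4); ray(1,-1) blocked at (2,3)]
  BQ@(3,0): attacks (3,1) (3,2) (4,0) (2,0) (1,0) (0,0) (4,1) (2,1) (1,2) (0,3) [ray(0,1) blocked at (3,2)]
  BR@(4,3): attacks (4,4) (4,2) (4,1) (4,0) (3,3) (2,3) [ray(-1,0) blocked at (2,3)]
Union (20 distinct): (0,0) (0,3) (0,4) (1,0) (1,1) (1,2) (1,3) (1,4) (2,0) (2,1) (2,3) (2,4) (3,1) (3,2) (3,3) (3,4) (4,0) (4,1) (4,2) (4,4)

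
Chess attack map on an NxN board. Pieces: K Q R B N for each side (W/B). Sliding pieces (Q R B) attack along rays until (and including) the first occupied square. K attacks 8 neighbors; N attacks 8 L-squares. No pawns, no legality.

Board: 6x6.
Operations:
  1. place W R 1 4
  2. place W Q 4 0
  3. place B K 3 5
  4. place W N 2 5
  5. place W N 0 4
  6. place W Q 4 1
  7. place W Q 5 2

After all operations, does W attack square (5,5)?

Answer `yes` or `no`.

Answer: yes

Derivation:
Op 1: place WR@(1,4)
Op 2: place WQ@(4,0)
Op 3: place BK@(3,5)
Op 4: place WN@(2,5)
Op 5: place WN@(0,4)
Op 6: place WQ@(4,1)
Op 7: place WQ@(5,2)
Per-piece attacks for W:
  WN@(0,4): attacks (2,5) (1,2) (2,3)
  WR@(1,4): attacks (1,5) (1,3) (1,2) (1,1) (1,0) (2,4) (3,4) (4,4) (5,4) (0,4) [ray(-1,0) blocked at (0,4)]
  WN@(2,5): attacks (3,3) (4,4) (1,3) (0,4)
  WQ@(4,0): attacks (4,1) (5,0) (3,0) (2,0) (1,0) (0,0) (5,1) (3,1) (2,2) (1,3) (0,4) [ray(0,1) blocked at (4,1); ray(-1,1) blocked at (0,4)]
  WQ@(4,1): attacks (4,2) (4,3) (4,4) (4,5) (4,0) (5,1) (3,1) (2,1) (1,1) (0,1) (5,2) (5,0) (3,2) (2,3) (1,4) (3,0) [ray(0,-1) blocked at (4,0); ray(1,1) blocked at (5,2); ray(-1,1) blocked at (1,4)]
  WQ@(5,2): attacks (5,3) (5,4) (5,5) (5,1) (5,0) (4,2) (3,2) (2,2) (1,2) (0,2) (4,3) (3,4) (2,5) (4,1) [ray(-1,1) blocked at (2,5); ray(-1,-1) blocked at (4,1)]
W attacks (5,5): yes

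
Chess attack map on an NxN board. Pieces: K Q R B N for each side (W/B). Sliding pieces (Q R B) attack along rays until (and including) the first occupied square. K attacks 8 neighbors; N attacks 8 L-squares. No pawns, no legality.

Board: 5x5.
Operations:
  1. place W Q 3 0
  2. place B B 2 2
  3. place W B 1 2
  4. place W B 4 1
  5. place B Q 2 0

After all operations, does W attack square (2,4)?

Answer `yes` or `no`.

Op 1: place WQ@(3,0)
Op 2: place BB@(2,2)
Op 3: place WB@(1,2)
Op 4: place WB@(4,1)
Op 5: place BQ@(2,0)
Per-piece attacks for W:
  WB@(1,2): attacks (2,3) (3,4) (2,1) (3,0) (0,3) (0,1) [ray(1,-1) blocked at (3,0)]
  WQ@(3,0): attacks (3,1) (3,2) (3,3) (3,4) (4,0) (2,0) (4,1) (2,1) (1,2) [ray(-1,0) blocked at (2,0); ray(1,1) blocked at (4,1); ray(-1,1) blocked at (1,2)]
  WB@(4,1): attacks (3,2) (2,3) (1,4) (3,0) [ray(-1,-1) blocked at (3,0)]
W attacks (2,4): no

Answer: no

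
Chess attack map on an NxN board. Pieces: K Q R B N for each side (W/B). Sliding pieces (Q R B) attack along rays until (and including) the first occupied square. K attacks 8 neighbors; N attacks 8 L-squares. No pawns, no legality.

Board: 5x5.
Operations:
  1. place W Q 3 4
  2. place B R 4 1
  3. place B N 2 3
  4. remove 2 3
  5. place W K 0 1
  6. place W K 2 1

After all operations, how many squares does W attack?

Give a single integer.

Op 1: place WQ@(3,4)
Op 2: place BR@(4,1)
Op 3: place BN@(2,3)
Op 4: remove (2,3)
Op 5: place WK@(0,1)
Op 6: place WK@(2,1)
Per-piece attacks for W:
  WK@(0,1): attacks (0,2) (0,0) (1,1) (1,2) (1,0)
  WK@(2,1): attacks (2,2) (2,0) (3,1) (1,1) (3,2) (3,0) (1,2) (1,0)
  WQ@(3,4): attacks (3,3) (3,2) (3,1) (3,0) (4,4) (2,4) (1,4) (0,4) (4,3) (2,3) (1,2) (0,1) [ray(-1,-1) blocked at (0,1)]
Union (18 distinct): (0,0) (0,1) (0,2) (0,4) (1,0) (1,1) (1,2) (1,4) (2,0) (2,2) (2,3) (2,4) (3,0) (3,1) (3,2) (3,3) (4,3) (4,4)

Answer: 18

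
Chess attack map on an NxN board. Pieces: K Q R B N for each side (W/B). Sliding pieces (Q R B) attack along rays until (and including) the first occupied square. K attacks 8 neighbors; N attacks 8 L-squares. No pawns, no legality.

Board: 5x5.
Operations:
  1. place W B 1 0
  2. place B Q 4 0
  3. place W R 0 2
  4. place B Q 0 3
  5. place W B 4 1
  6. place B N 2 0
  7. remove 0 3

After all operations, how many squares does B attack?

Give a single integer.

Op 1: place WB@(1,0)
Op 2: place BQ@(4,0)
Op 3: place WR@(0,2)
Op 4: place BQ@(0,3)
Op 5: place WB@(4,1)
Op 6: place BN@(2,0)
Op 7: remove (0,3)
Per-piece attacks for B:
  BN@(2,0): attacks (3,2) (4,1) (1,2) (0,1)
  BQ@(4,0): attacks (4,1) (3,0) (2,0) (3,1) (2,2) (1,3) (0,4) [ray(0,1) blocked at (4,1); ray(-1,0) blocked at (2,0)]
Union (10 distinct): (0,1) (0,4) (1,2) (1,3) (2,0) (2,2) (3,0) (3,1) (3,2) (4,1)

Answer: 10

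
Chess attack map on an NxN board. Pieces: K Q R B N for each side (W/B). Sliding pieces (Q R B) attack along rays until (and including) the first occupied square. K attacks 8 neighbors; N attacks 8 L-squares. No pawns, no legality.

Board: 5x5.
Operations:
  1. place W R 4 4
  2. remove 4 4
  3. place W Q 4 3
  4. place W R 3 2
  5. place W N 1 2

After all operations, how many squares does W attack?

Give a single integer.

Op 1: place WR@(4,4)
Op 2: remove (4,4)
Op 3: place WQ@(4,3)
Op 4: place WR@(3,2)
Op 5: place WN@(1,2)
Per-piece attacks for W:
  WN@(1,2): attacks (2,4) (3,3) (0,4) (2,0) (3,1) (0,0)
  WR@(3,2): attacks (3,3) (3,4) (3,1) (3,0) (4,2) (2,2) (1,2) [ray(-1,0) blocked at (1,2)]
  WQ@(4,3): attacks (4,4) (4,2) (4,1) (4,0) (3,3) (2,3) (1,3) (0,3) (3,4) (3,2) [ray(-1,-1) blocked at (3,2)]
Union (18 distinct): (0,0) (0,3) (0,4) (1,2) (1,3) (2,0) (2,2) (2,3) (2,4) (3,0) (3,1) (3,2) (3,3) (3,4) (4,0) (4,1) (4,2) (4,4)

Answer: 18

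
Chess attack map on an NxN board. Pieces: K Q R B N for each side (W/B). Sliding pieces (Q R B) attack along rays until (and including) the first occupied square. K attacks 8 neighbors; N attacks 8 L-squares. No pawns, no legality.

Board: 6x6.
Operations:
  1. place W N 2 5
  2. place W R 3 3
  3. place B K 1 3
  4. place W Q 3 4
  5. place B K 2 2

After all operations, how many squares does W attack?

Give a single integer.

Op 1: place WN@(2,5)
Op 2: place WR@(3,3)
Op 3: place BK@(1,3)
Op 4: place WQ@(3,4)
Op 5: place BK@(2,2)
Per-piece attacks for W:
  WN@(2,5): attacks (3,3) (4,4) (1,3) (0,4)
  WR@(3,3): attacks (3,4) (3,2) (3,1) (3,0) (4,3) (5,3) (2,3) (1,3) [ray(0,1) blocked at (3,4); ray(-1,0) blocked at (1,3)]
  WQ@(3,4): attacks (3,5) (3,3) (4,4) (5,4) (2,4) (1,4) (0,4) (4,5) (4,3) (5,2) (2,5) (2,3) (1,2) (0,1) [ray(0,-1) blocked at (3,3); ray(-1,1) blocked at (2,5)]
Union (20 distinct): (0,1) (0,4) (1,2) (1,3) (1,4) (2,3) (2,4) (2,5) (3,0) (3,1) (3,2) (3,3) (3,4) (3,5) (4,3) (4,4) (4,5) (5,2) (5,3) (5,4)

Answer: 20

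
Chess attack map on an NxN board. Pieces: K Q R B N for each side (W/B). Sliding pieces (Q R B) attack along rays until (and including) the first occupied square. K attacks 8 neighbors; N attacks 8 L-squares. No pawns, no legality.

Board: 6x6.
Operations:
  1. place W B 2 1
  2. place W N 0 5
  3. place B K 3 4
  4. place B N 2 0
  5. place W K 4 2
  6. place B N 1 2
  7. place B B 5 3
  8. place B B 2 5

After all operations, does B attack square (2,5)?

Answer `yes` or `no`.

Answer: yes

Derivation:
Op 1: place WB@(2,1)
Op 2: place WN@(0,5)
Op 3: place BK@(3,4)
Op 4: place BN@(2,0)
Op 5: place WK@(4,2)
Op 6: place BN@(1,2)
Op 7: place BB@(5,3)
Op 8: place BB@(2,5)
Per-piece attacks for B:
  BN@(1,2): attacks (2,4) (3,3) (0,4) (2,0) (3,1) (0,0)
  BN@(2,0): attacks (3,2) (4,1) (1,2) (0,1)
  BB@(2,5): attacks (3,4) (1,4) (0,3) [ray(1,-1) blocked at (3,4)]
  BK@(3,4): attacks (3,5) (3,3) (4,4) (2,4) (4,5) (4,3) (2,5) (2,3)
  BB@(5,3): attacks (4,4) (3,5) (4,2) [ray(-1,-1) blocked at (4,2)]
B attacks (2,5): yes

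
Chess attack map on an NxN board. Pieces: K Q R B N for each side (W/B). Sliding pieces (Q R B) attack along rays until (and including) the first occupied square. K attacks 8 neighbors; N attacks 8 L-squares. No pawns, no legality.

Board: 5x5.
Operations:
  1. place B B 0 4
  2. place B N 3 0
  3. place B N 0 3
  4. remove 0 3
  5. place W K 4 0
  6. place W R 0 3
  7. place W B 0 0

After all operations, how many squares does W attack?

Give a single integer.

Answer: 14

Derivation:
Op 1: place BB@(0,4)
Op 2: place BN@(3,0)
Op 3: place BN@(0,3)
Op 4: remove (0,3)
Op 5: place WK@(4,0)
Op 6: place WR@(0,3)
Op 7: place WB@(0,0)
Per-piece attacks for W:
  WB@(0,0): attacks (1,1) (2,2) (3,3) (4,4)
  WR@(0,3): attacks (0,4) (0,2) (0,1) (0,0) (1,3) (2,3) (3,3) (4,3) [ray(0,1) blocked at (0,4); ray(0,-1) blocked at (0,0)]
  WK@(4,0): attacks (4,1) (3,0) (3,1)
Union (14 distinct): (0,0) (0,1) (0,2) (0,4) (1,1) (1,3) (2,2) (2,3) (3,0) (3,1) (3,3) (4,1) (4,3) (4,4)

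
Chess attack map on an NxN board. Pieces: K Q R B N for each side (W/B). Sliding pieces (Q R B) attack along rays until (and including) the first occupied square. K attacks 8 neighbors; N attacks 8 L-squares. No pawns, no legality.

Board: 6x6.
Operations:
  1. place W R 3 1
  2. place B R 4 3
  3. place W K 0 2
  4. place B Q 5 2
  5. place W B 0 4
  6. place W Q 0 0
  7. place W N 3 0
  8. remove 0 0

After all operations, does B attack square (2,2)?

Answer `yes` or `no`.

Answer: yes

Derivation:
Op 1: place WR@(3,1)
Op 2: place BR@(4,3)
Op 3: place WK@(0,2)
Op 4: place BQ@(5,2)
Op 5: place WB@(0,4)
Op 6: place WQ@(0,0)
Op 7: place WN@(3,0)
Op 8: remove (0,0)
Per-piece attacks for B:
  BR@(4,3): attacks (4,4) (4,5) (4,2) (4,1) (4,0) (5,3) (3,3) (2,3) (1,3) (0,3)
  BQ@(5,2): attacks (5,3) (5,4) (5,5) (5,1) (5,0) (4,2) (3,2) (2,2) (1,2) (0,2) (4,3) (4,1) (3,0) [ray(-1,0) blocked at (0,2); ray(-1,1) blocked at (4,3); ray(-1,-1) blocked at (3,0)]
B attacks (2,2): yes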